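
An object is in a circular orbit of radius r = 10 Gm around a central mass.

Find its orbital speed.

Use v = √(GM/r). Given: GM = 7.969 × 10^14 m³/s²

Convert to SI: r = 10 Gm = 1e+10 m.
For a circular orbit, gravity supplies the centripetal force, so v = √(GM / r).
v = √(7.969e+14 / 1e+10) m/s ≈ 282.3 m/s = 282.3 m/s.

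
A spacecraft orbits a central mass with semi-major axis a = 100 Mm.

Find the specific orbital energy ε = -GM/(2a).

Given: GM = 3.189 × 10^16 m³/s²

Convert to SI: a = 100 Mm = 1e+08 m.
ε = −GM / (2a).
ε = −3.189e+16 / (2 · 1e+08) J/kg ≈ -1.594e+08 J/kg = -159.4 MJ/kg.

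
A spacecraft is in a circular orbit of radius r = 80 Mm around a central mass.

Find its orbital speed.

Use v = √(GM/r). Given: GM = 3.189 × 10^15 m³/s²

Convert to SI: r = 80 Mm = 8e+07 m.
For a circular orbit, gravity supplies the centripetal force, so v = √(GM / r).
v = √(3.189e+15 / 8e+07) m/s ≈ 6314 m/s = 6.314 km/s.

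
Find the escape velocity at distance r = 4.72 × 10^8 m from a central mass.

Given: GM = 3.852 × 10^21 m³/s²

Escape velocity comes from setting total energy to zero: ½v² − GM/r = 0 ⇒ v_esc = √(2GM / r).
v_esc = √(2 · 3.852e+21 / 4.72e+08) m/s ≈ 4.04e+06 m/s = 4040 km/s.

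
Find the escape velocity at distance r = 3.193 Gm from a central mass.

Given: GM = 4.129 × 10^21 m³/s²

Convert to SI: r = 3.193 Gm = 3.193e+09 m.
Escape velocity comes from setting total energy to zero: ½v² − GM/r = 0 ⇒ v_esc = √(2GM / r).
v_esc = √(2 · 4.129e+21 / 3.193e+09) m/s ≈ 1.608e+06 m/s = 1608 km/s.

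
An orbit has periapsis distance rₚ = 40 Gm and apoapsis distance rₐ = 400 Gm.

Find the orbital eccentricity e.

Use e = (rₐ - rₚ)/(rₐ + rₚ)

Convert to SI: rₚ = 40 Gm = 4e+10 m; rₐ = 400 Gm = 4e+11 m.
e = (rₐ − rₚ) / (rₐ + rₚ).
e = (4e+11 − 4e+10) / (4e+11 + 4e+10) = 3.6e+11 / 4.4e+11 ≈ 0.8182.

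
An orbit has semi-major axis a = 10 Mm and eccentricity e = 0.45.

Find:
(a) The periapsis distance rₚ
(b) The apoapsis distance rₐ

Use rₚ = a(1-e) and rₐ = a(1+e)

Convert to SI: a = 10 Mm = 1e+07 m.
(a) rₚ = a(1 − e) = 1e+07 · (1 − 0.45) = 1e+07 · 0.55 ≈ 5.5e+06 m = 5.5 Mm.
(b) rₐ = a(1 + e) = 1e+07 · (1 + 0.45) = 1e+07 · 1.45 ≈ 1.45e+07 m = 14.5 Mm.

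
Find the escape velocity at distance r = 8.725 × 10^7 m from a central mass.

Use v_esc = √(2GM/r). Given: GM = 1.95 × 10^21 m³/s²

Escape velocity comes from setting total energy to zero: ½v² − GM/r = 0 ⇒ v_esc = √(2GM / r).
v_esc = √(2 · 1.95e+21 / 8.725e+07) m/s ≈ 6.686e+06 m/s = 6686 km/s.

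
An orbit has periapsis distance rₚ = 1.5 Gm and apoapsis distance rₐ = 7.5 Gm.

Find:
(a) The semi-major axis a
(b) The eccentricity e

Convert to SI: rₚ = 1.5 Gm = 1.5e+09 m; rₐ = 7.5 Gm = 7.5e+09 m.
(a) a = (rₚ + rₐ) / 2 = (1.5e+09 + 7.5e+09) / 2 ≈ 4.5e+09 m = 4.5 Gm.
(b) e = (rₐ − rₚ) / (rₐ + rₚ) = (7.5e+09 − 1.5e+09) / (7.5e+09 + 1.5e+09) ≈ 0.6667.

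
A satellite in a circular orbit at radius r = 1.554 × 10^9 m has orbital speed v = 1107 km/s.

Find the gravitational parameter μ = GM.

Convert to SI: v = 1107 km/s = 1.107e+06 m/s.
For a circular orbit v² = GM/r, so GM = v² · r.
GM = (1.107e+06)² · 1.554e+09 m³/s² ≈ 1.904e+21 m³/s² = 1.904 × 10^21 m³/s².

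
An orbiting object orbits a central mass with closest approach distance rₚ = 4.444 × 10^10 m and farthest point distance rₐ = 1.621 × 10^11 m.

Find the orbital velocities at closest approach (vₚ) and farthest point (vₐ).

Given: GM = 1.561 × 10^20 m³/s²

Use the vis-viva equation v² = GM(2/r − 1/a) with a = (rₚ + rₐ)/2 = (4.444e+10 + 1.621e+11)/2 = 1.0327e+11 m.
vₚ = √(GM · (2/rₚ − 1/a)) = √(1.561e+20 · (2/4.444e+10 − 1/1.0327e+11)) m/s ≈ 7.425e+04 m/s = 74.25 km/s.
vₐ = √(GM · (2/rₐ − 1/a)) = √(1.561e+20 · (2/1.621e+11 − 1/1.0327e+11)) m/s ≈ 2.036e+04 m/s = 20.36 km/s.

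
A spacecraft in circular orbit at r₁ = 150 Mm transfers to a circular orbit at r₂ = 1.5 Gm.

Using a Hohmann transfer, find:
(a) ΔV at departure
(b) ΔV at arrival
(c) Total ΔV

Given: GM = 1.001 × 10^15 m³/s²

Convert to SI: r₁ = 150 Mm = 1.5e+08 m; r₂ = 1.5 Gm = 1.5e+09 m.
Transfer semi-major axis: a_t = (r₁ + r₂)/2 = (1.5e+08 + 1.5e+09)/2 = 8.25e+08 m.
Circular speeds: v₁ = √(GM/r₁) = 2583.28 m/s, v₂ = √(GM/r₂) = 816.905 m/s.
Transfer speeds (vis-viva v² = GM(2/r − 1/a_t)): v₁ᵗ = 3483.29 m/s, v₂ᵗ = 348.329 m/s.
(a) ΔV₁ = |v₁ᵗ − v₁| ≈ 900 m/s = 900 m/s.
(b) ΔV₂ = |v₂ − v₂ᵗ| ≈ 468.6 m/s = 468.6 m/s.
(c) ΔV_total = ΔV₁ + ΔV₂ ≈ 1369 m/s = 1.369 km/s.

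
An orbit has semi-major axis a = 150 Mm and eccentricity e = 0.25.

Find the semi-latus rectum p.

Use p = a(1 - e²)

Convert to SI: a = 150 Mm = 1.5e+08 m.
p = a (1 − e²).
p = 1.5e+08 · (1 − (0.25)²) = 1.5e+08 · 0.9375 ≈ 1.406e+08 m = 140.6 Mm.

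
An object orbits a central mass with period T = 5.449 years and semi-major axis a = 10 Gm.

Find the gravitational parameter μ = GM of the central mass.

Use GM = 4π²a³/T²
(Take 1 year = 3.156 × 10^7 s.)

Convert to SI: T = 5.449 years = 1.7197e+08 s; a = 10 Gm = 1e+10 m.
GM = 4π² · a³ / T².
GM = 4π² · (1e+10)³ / (1.7197e+08)² m³/s² ≈ 1.335e+15 m³/s² = 1.335 × 10^15 m³/s².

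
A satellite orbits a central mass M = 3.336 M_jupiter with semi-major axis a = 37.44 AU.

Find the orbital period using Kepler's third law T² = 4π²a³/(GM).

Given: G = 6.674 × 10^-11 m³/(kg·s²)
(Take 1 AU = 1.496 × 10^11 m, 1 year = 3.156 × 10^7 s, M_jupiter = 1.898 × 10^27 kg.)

Convert to SI: a = 37.44 AU = 5.60102e+12 m; M = 3.336 M_jupiter = 6.33173e+27 kg.
GM = G · M = 6.674e-11 · 6.33173e+27 = 4.2258e+17 m³/s².
Kepler's third law: T = 2π √(a³ / GM).
Substituting a = 5.60102e+12 m and GM = 4.2258e+17 m³/s²:
T = 2π √((5.60102e+12)³ / 4.2258e+17) s
T ≈ 1.281e+11 s = 4060 years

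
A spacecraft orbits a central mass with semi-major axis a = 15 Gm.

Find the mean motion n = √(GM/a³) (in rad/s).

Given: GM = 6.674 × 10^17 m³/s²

Convert to SI: a = 15 Gm = 1.5e+10 m.
n = √(GM / a³).
n = √(6.674e+17 / (1.5e+10)³) rad/s ≈ 4.447e-07 rad/s.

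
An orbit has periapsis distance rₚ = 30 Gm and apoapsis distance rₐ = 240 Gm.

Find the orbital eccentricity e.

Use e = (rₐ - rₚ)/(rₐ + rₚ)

Convert to SI: rₚ = 30 Gm = 3e+10 m; rₐ = 240 Gm = 2.4e+11 m.
e = (rₐ − rₚ) / (rₐ + rₚ).
e = (2.4e+11 − 3e+10) / (2.4e+11 + 3e+10) = 2.1e+11 / 2.7e+11 ≈ 0.7778.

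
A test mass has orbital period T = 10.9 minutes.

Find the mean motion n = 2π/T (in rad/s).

Convert to SI: T = 10.9 minutes = 654 s.
n = 2π / T.
n = 2π / 654 s ≈ 0.009607 rad/s.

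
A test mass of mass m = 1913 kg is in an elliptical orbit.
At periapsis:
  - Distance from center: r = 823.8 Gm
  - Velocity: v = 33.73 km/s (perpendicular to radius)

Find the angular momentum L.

Convert to SI: r = 823.8 Gm = 8.238e+11 m; v = 33.73 km/s = 33730 m/s.
Since v is perpendicular to r, L = m · v · r.
L = 1913 · 33730 · 8.238e+11 kg·m²/s ≈ 5.316e+19 kg·m²/s.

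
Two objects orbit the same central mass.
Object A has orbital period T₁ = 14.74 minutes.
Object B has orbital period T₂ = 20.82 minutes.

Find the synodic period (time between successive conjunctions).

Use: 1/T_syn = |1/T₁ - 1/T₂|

Convert to SI: T₁ = 14.74 minutes = 884.4 s; T₂ = 20.82 minutes = 1249.2 s.
T_syn = |T₁ · T₂ / (T₁ − T₂)|.
T_syn = |884.4 · 1249.2 / (884.4 − 1249.2)| s ≈ 3028 s = 50.47 minutes.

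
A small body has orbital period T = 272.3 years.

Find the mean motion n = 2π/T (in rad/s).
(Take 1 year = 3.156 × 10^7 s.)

Convert to SI: T = 272.3 years = 8.59379e+09 s.
n = 2π / T.
n = 2π / 8.59379e+09 s ≈ 7.311e-10 rad/s.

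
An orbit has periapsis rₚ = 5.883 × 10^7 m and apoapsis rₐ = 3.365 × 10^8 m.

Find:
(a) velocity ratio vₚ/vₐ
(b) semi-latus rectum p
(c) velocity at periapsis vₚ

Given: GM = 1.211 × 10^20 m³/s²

(a) Conservation of angular momentum (rₚvₚ = rₐvₐ) gives vₚ/vₐ = rₐ/rₚ = 3.365e+08/5.883e+07 ≈ 5.72
(b) From a = (rₚ + rₐ)/2 = 1.97665e+08 m and e = (rₐ − rₚ)/(rₐ + rₚ) = 0.702375, p = a(1 − e²) = 1.97665e+08 · (1 − (0.702375)²) ≈ 1.002e+08 m
(c) With a = (rₚ + rₐ)/2 = 1.97665e+08 m, vₚ = √(GM (2/rₚ − 1/a)) = √(1.211e+20 · (2/5.883e+07 − 1/1.97665e+08)) m/s ≈ 1.872e+06 m/s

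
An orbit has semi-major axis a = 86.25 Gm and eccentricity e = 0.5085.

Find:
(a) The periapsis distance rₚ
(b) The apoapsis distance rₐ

Convert to SI: a = 86.25 Gm = 8.625e+10 m.
(a) rₚ = a(1 − e) = 8.625e+10 · (1 − 0.5085) = 8.625e+10 · 0.4915 ≈ 4.239e+10 m = 42.39 Gm.
(b) rₐ = a(1 + e) = 8.625e+10 · (1 + 0.5085) = 8.625e+10 · 1.5085 ≈ 1.301e+11 m = 130.1 Gm.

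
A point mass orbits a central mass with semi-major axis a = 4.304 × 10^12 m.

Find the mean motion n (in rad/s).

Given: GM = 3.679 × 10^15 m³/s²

n = √(GM / a³).
n = √(3.679e+15 / (4.304e+12)³) rad/s ≈ 6.793e-12 rad/s.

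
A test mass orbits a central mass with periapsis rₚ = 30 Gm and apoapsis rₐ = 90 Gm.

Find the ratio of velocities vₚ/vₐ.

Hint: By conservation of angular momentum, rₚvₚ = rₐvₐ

Convert to SI: rₚ = 30 Gm = 3e+10 m; rₐ = 90 Gm = 9e+10 m.
Conservation of angular momentum gives rₚvₚ = rₐvₐ, so vₚ/vₐ = rₐ/rₚ.
vₚ/vₐ = 9e+10 / 3e+10 ≈ 3.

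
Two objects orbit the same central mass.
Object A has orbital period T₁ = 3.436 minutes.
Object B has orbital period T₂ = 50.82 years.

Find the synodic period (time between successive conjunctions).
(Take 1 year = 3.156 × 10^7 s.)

Convert to SI: T₁ = 3.436 minutes = 206.16 s; T₂ = 50.82 years = 1.60388e+09 s.
T_syn = |T₁ · T₂ / (T₁ − T₂)|.
T_syn = |206.16 · 1.60388e+09 / (206.16 − 1.60388e+09)| s ≈ 206.2 s = 3.436 minutes.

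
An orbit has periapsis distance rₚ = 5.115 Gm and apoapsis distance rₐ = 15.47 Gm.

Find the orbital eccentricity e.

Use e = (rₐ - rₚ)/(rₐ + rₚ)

Convert to SI: rₚ = 5.115 Gm = 5.115e+09 m; rₐ = 15.47 Gm = 1.547e+10 m.
e = (rₐ − rₚ) / (rₐ + rₚ).
e = (1.547e+10 − 5.115e+09) / (1.547e+10 + 5.115e+09) = 1.0355e+10 / 2.0585e+10 ≈ 0.503.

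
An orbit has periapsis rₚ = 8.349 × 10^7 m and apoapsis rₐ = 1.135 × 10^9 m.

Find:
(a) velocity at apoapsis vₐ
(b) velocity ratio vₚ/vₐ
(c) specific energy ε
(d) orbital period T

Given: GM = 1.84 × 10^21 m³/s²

(a) With a = (rₚ + rₐ)/2 = 6.09245e+08 m, vₐ = √(GM (2/rₐ − 1/a)) = √(1.84e+21 · (2/1.135e+09 − 1/6.09245e+08)) m/s ≈ 4.713e+05 m/s
(b) Conservation of angular momentum (rₚvₚ = rₐvₐ) gives vₚ/vₐ = rₐ/rₚ = 1.135e+09/8.349e+07 ≈ 13.59
(c) With a = (rₚ + rₐ)/2 = 6.09245e+08 m, ε = −GM/(2a) = −1.84e+21/(2 · 6.09245e+08) J/kg ≈ -1.51e+12 J/kg
(d) With a = (rₚ + rₐ)/2 = 6.09245e+08 m, T = 2π √(a³/GM) = 2π √((6.09245e+08)³/1.84e+21) s ≈ 2203 s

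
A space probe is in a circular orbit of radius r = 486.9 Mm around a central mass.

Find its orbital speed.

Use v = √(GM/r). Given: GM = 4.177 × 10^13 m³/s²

Convert to SI: r = 486.9 Mm = 4.869e+08 m.
For a circular orbit, gravity supplies the centripetal force, so v = √(GM / r).
v = √(4.177e+13 / 4.869e+08) m/s ≈ 292.9 m/s = 292.9 m/s.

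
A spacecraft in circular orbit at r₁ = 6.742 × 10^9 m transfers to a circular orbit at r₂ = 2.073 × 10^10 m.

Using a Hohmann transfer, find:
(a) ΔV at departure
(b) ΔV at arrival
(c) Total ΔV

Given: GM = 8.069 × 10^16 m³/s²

Transfer semi-major axis: a_t = (r₁ + r₂)/2 = (6.742e+09 + 2.073e+10)/2 = 1.3736e+10 m.
Circular speeds: v₁ = √(GM/r₁) = 3459.52 m/s, v₂ = √(GM/r₂) = 1972.92 m/s.
Transfer speeds (vis-viva v² = GM(2/r − 1/a_t)): v₁ᵗ = 4249.96 m/s, v₂ᵗ = 1382.21 m/s.
(a) ΔV₁ = |v₁ᵗ − v₁| ≈ 790.4 m/s = 790.4 m/s.
(b) ΔV₂ = |v₂ − v₂ᵗ| ≈ 590.7 m/s = 590.7 m/s.
(c) ΔV_total = ΔV₁ + ΔV₂ ≈ 1381 m/s = 1.381 km/s.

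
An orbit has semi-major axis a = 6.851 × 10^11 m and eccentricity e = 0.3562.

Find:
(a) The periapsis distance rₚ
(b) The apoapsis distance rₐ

(a) rₚ = a(1 − e) = 6.851e+11 · (1 − 0.3562) = 6.851e+11 · 0.6438 ≈ 4.411e+11 m = 4.411 × 10^11 m.
(b) rₐ = a(1 + e) = 6.851e+11 · (1 + 0.3562) = 6.851e+11 · 1.3562 ≈ 9.291e+11 m = 9.291 × 10^11 m.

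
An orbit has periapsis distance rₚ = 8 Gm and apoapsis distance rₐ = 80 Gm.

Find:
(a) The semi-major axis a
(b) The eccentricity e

Convert to SI: rₚ = 8 Gm = 8e+09 m; rₐ = 80 Gm = 8e+10 m.
(a) a = (rₚ + rₐ) / 2 = (8e+09 + 8e+10) / 2 ≈ 4.4e+10 m = 44 Gm.
(b) e = (rₐ − rₚ) / (rₐ + rₚ) = (8e+10 − 8e+09) / (8e+10 + 8e+09) ≈ 0.8182.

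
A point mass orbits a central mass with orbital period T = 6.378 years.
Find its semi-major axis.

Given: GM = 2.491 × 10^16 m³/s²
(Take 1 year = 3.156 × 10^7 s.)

Convert to SI: T = 6.378 years = 2.0129e+08 s.
Invert Kepler's third law: a = (GM · T² / (4π²))^(1/3).
Substituting T = 2.0129e+08 s and GM = 2.491e+16 m³/s²:
a = (2.491e+16 · (2.0129e+08)² / (4π²))^(1/3) m
a ≈ 2.946e+10 m = 2.946 × 10^10 m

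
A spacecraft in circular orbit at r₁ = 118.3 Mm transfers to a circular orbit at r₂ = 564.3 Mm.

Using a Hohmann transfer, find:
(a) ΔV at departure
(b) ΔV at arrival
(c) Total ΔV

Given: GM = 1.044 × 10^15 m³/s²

Convert to SI: r₁ = 118.3 Mm = 1.183e+08 m; r₂ = 564.3 Mm = 5.643e+08 m.
Transfer semi-major axis: a_t = (r₁ + r₂)/2 = (1.183e+08 + 5.643e+08)/2 = 3.413e+08 m.
Circular speeds: v₁ = √(GM/r₁) = 2970.69 m/s, v₂ = √(GM/r₂) = 1360.18 m/s.
Transfer speeds (vis-viva v² = GM(2/r − 1/a_t)): v₁ᵗ = 3819.84 m/s, v₂ᵗ = 800.791 m/s.
(a) ΔV₁ = |v₁ᵗ − v₁| ≈ 849.1 m/s = 849.1 m/s.
(b) ΔV₂ = |v₂ − v₂ᵗ| ≈ 559.4 m/s = 559.4 m/s.
(c) ΔV_total = ΔV₁ + ΔV₂ ≈ 1409 m/s = 1.409 km/s.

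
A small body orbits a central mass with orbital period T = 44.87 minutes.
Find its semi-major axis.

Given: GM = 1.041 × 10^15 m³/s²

Convert to SI: T = 44.87 minutes = 2692.2 s.
Invert Kepler's third law: a = (GM · T² / (4π²))^(1/3).
Substituting T = 2692.2 s and GM = 1.041e+15 m³/s²:
a = (1.041e+15 · (2692.2)² / (4π²))^(1/3) m
a ≈ 5.76e+06 m = 5.76 × 10^6 m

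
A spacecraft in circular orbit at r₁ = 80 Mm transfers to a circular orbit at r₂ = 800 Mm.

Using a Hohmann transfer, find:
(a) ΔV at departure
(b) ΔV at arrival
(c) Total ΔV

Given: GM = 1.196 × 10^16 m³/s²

Convert to SI: r₁ = 80 Mm = 8e+07 m; r₂ = 800 Mm = 8e+08 m.
Transfer semi-major axis: a_t = (r₁ + r₂)/2 = (8e+07 + 8e+08)/2 = 4.4e+08 m.
Circular speeds: v₁ = √(GM/r₁) = 12227 m/s, v₂ = √(GM/r₂) = 3866.52 m/s.
Transfer speeds (vis-viva v² = GM(2/r − 1/a_t)): v₁ᵗ = 16486.9 m/s, v₂ᵗ = 1648.69 m/s.
(a) ΔV₁ = |v₁ᵗ − v₁| ≈ 4260 m/s = 4.26 km/s.
(b) ΔV₂ = |v₂ − v₂ᵗ| ≈ 2218 m/s = 2.218 km/s.
(c) ΔV_total = ΔV₁ + ΔV₂ ≈ 6478 m/s = 6.478 km/s.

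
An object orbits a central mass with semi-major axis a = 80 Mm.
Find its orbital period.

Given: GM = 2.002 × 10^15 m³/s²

Convert to SI: a = 80 Mm = 8e+07 m.
Kepler's third law: T = 2π √(a³ / GM).
Substituting a = 8e+07 m and GM = 2.002e+15 m³/s²:
T = 2π √((8e+07)³ / 2.002e+15) s
T ≈ 1.005e+05 s = 1.163 days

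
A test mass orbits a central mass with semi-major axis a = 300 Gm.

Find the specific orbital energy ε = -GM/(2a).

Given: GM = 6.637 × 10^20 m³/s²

Convert to SI: a = 300 Gm = 3e+11 m.
ε = −GM / (2a).
ε = −6.637e+20 / (2 · 3e+11) J/kg ≈ -1.106e+09 J/kg = -1.106 GJ/kg.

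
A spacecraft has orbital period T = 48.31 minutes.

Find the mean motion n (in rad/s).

Convert to SI: T = 48.31 minutes = 2898.6 s.
n = 2π / T.
n = 2π / 2898.6 s ≈ 0.002168 rad/s.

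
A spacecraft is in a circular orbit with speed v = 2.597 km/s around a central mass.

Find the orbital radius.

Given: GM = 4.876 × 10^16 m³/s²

Convert to SI: v = 2.597 km/s = 2597 m/s.
For a circular orbit, v² = GM / r, so r = GM / v².
r = 4.876e+16 / (2597)² m ≈ 7.23e+09 m = 7.23 Gm.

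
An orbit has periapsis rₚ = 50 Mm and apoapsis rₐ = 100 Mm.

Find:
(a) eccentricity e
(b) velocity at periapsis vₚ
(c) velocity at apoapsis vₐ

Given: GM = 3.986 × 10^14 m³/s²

Convert to SI: rₚ = 50 Mm = 5e+07 m; rₐ = 100 Mm = 1e+08 m.
(a) e = (rₐ − rₚ)/(rₐ + rₚ) = (1e+08 − 5e+07)/(1e+08 + 5e+07) ≈ 0.3333
(b) With a = (rₚ + rₐ)/2 = 7.5e+07 m, vₚ = √(GM (2/rₚ − 1/a)) = √(3.986e+14 · (2/5e+07 − 1/7.5e+07)) m/s ≈ 3260 m/s
(c) With a = (rₚ + rₐ)/2 = 7.5e+07 m, vₐ = √(GM (2/rₐ − 1/a)) = √(3.986e+14 · (2/1e+08 − 1/7.5e+07)) m/s ≈ 1630 m/s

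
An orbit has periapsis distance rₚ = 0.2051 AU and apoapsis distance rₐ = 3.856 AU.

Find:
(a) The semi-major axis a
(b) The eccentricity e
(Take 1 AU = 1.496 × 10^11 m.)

Convert to SI: rₚ = 0.2051 AU = 3.0683e+10 m; rₐ = 3.856 AU = 5.76858e+11 m.
(a) a = (rₚ + rₐ) / 2 = (3.0683e+10 + 5.76858e+11) / 2 ≈ 3.038e+11 m = 2.031 AU.
(b) e = (rₐ − rₚ) / (rₐ + rₚ) = (5.76858e+11 − 3.0683e+10) / (5.76858e+11 + 3.0683e+10) ≈ 0.899.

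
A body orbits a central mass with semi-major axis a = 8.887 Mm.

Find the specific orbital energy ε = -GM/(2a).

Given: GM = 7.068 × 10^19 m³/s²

Convert to SI: a = 8.887 Mm = 8.887e+06 m.
ε = −GM / (2a).
ε = −7.068e+19 / (2 · 8.887e+06) J/kg ≈ -3.977e+12 J/kg = -3977 GJ/kg.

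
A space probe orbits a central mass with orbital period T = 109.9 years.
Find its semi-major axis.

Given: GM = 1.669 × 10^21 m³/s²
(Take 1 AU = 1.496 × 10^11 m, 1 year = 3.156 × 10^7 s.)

Convert to SI: T = 109.9 years = 3.46844e+09 s.
Invert Kepler's third law: a = (GM · T² / (4π²))^(1/3).
Substituting T = 3.46844e+09 s and GM = 1.669e+21 m³/s²:
a = (1.669e+21 · (3.46844e+09)² / (4π²))^(1/3) m
a ≈ 7.982e+12 m = 53.36 AU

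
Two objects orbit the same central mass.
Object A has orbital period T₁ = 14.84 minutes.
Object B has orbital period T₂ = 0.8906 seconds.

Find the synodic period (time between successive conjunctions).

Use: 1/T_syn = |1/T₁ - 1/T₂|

Convert to SI: T₁ = 14.84 minutes = 890.4 s.
T_syn = |T₁ · T₂ / (T₁ − T₂)|.
T_syn = |890.4 · 0.8906 / (890.4 − 0.8906)| s ≈ 0.8915 s = 0.8915 seconds.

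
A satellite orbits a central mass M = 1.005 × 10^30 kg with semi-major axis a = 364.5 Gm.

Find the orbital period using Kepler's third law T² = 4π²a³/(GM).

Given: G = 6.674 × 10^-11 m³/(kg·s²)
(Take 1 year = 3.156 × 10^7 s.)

Convert to SI: a = 364.5 Gm = 3.645e+11 m.
GM = G · M = 6.674e-11 · 1.005e+30 = 6.70737e+19 m³/s².
Kepler's third law: T = 2π √(a³ / GM).
Substituting a = 3.645e+11 m and GM = 6.70737e+19 m³/s²:
T = 2π √((3.645e+11)³ / 6.70737e+19) s
T ≈ 1.688e+08 s = 5.349 years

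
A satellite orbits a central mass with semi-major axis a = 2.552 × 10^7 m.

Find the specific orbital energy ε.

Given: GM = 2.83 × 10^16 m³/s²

ε = −GM / (2a).
ε = −2.83e+16 / (2 · 2.552e+07) J/kg ≈ -5.545e+08 J/kg = -554.5 MJ/kg.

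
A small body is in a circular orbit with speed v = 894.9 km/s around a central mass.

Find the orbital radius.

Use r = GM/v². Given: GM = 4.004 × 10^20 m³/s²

Convert to SI: v = 894.9 km/s = 894900 m/s.
For a circular orbit, v² = GM / r, so r = GM / v².
r = 4.004e+20 / (894900)² m ≈ 5e+08 m = 500 Mm.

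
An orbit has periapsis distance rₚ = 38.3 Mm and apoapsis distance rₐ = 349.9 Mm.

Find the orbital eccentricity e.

Convert to SI: rₚ = 38.3 Mm = 3.83e+07 m; rₐ = 349.9 Mm = 3.499e+08 m.
e = (rₐ − rₚ) / (rₐ + rₚ).
e = (3.499e+08 − 3.83e+07) / (3.499e+08 + 3.83e+07) = 3.116e+08 / 3.882e+08 ≈ 0.8027.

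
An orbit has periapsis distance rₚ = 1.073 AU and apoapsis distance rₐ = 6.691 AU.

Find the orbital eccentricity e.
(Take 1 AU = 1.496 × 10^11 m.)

Convert to SI: rₚ = 1.073 AU = 1.60521e+11 m; rₐ = 6.691 AU = 1.00097e+12 m.
e = (rₐ − rₚ) / (rₐ + rₚ).
e = (1.00097e+12 − 1.60521e+11) / (1.00097e+12 + 1.60521e+11) = 8.40453e+11 / 1.16149e+12 ≈ 0.7236.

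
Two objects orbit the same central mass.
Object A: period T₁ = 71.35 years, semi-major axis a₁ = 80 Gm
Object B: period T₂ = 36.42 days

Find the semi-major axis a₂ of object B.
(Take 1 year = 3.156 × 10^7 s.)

Convert to SI: T₁ = 71.35 years = 2.25181e+09 s; a₁ = 80 Gm = 8e+10 m; T₂ = 36.42 days = 3.14669e+06 s.
Kepler's third law: (T₁/T₂)² = (a₁/a₂)³ ⇒ a₂ = a₁ · (T₂/T₁)^(2/3).
T₂/T₁ = 3.14669e+06 / 2.25181e+09 = 0.00139741.
a₂ = 8e+10 · (0.00139741)^(2/3) m ≈ 9.999e+08 m = 999.9 Mm.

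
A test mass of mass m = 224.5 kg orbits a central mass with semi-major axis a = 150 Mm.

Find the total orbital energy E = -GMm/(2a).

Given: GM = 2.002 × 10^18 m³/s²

Convert to SI: a = 150 Mm = 1.5e+08 m.
E = −GMm / (2a).
E = −2.002e+18 · 224.5 / (2 · 1.5e+08) J ≈ -1.498e+12 J = -1.498 TJ.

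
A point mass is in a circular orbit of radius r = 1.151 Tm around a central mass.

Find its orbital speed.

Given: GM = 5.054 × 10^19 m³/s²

Convert to SI: r = 1.151 Tm = 1.151e+12 m.
For a circular orbit, gravity supplies the centripetal force, so v = √(GM / r).
v = √(5.054e+19 / 1.151e+12) m/s ≈ 6626 m/s = 6.626 km/s.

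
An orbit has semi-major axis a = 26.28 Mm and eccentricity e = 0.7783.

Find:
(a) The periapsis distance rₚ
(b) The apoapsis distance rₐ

Convert to SI: a = 26.28 Mm = 2.628e+07 m.
(a) rₚ = a(1 − e) = 2.628e+07 · (1 − 0.7783) = 2.628e+07 · 0.2217 ≈ 5.826e+06 m = 5.826 Mm.
(b) rₐ = a(1 + e) = 2.628e+07 · (1 + 0.7783) = 2.628e+07 · 1.7783 ≈ 4.673e+07 m = 46.73 Mm.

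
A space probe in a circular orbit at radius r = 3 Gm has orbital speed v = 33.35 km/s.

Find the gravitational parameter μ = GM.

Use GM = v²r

Convert to SI: r = 3 Gm = 3e+09 m; v = 33.35 km/s = 33350 m/s.
For a circular orbit v² = GM/r, so GM = v² · r.
GM = (33350)² · 3e+09 m³/s² ≈ 3.337e+18 m³/s² = 3.337 × 10^18 m³/s².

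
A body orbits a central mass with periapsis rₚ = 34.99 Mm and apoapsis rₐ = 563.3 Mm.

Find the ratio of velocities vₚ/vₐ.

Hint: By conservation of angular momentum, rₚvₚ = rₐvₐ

Convert to SI: rₚ = 34.99 Mm = 3.499e+07 m; rₐ = 563.3 Mm = 5.633e+08 m.
Conservation of angular momentum gives rₚvₚ = rₐvₐ, so vₚ/vₐ = rₐ/rₚ.
vₚ/vₐ = 5.633e+08 / 3.499e+07 ≈ 16.1.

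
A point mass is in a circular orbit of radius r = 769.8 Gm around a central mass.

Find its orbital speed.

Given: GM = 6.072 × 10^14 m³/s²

Convert to SI: r = 769.8 Gm = 7.698e+11 m.
For a circular orbit, gravity supplies the centripetal force, so v = √(GM / r).
v = √(6.072e+14 / 7.698e+11) m/s ≈ 28.09 m/s = 28.09 m/s.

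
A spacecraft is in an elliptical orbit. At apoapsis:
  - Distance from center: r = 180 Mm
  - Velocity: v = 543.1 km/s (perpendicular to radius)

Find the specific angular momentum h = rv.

Convert to SI: r = 180 Mm = 1.8e+08 m; v = 543.1 km/s = 543100 m/s.
With v perpendicular to r, h = r · v.
h = 1.8e+08 · 543100 m²/s ≈ 9.776e+13 m²/s.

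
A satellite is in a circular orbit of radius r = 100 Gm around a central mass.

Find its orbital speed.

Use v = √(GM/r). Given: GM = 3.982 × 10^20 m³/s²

Convert to SI: r = 100 Gm = 1e+11 m.
For a circular orbit, gravity supplies the centripetal force, so v = √(GM / r).
v = √(3.982e+20 / 1e+11) m/s ≈ 6.31e+04 m/s = 63.1 km/s.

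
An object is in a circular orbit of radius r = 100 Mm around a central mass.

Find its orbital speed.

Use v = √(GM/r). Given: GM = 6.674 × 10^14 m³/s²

Convert to SI: r = 100 Mm = 1e+08 m.
For a circular orbit, gravity supplies the centripetal force, so v = √(GM / r).
v = √(6.674e+14 / 1e+08) m/s ≈ 2583 m/s = 2.583 km/s.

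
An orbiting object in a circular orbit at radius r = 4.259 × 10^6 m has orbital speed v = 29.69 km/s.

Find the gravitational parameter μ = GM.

Convert to SI: v = 29.69 km/s = 29690 m/s.
For a circular orbit v² = GM/r, so GM = v² · r.
GM = (29690)² · 4.259e+06 m³/s² ≈ 3.754e+15 m³/s² = 3.754 × 10^15 m³/s².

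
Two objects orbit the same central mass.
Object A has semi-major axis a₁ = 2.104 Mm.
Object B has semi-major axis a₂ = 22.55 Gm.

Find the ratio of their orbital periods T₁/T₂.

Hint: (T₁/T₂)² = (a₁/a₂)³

Convert to SI: a₁ = 2.104 Mm = 2.104e+06 m; a₂ = 22.55 Gm = 2.255e+10 m.
From Kepler's third law, (T₁/T₂)² = (a₁/a₂)³, so T₁/T₂ = (a₁/a₂)^(3/2).
a₁/a₂ = 2.104e+06 / 2.255e+10 = 9.33038e-05.
T₁/T₂ = (9.33038e-05)^(3/2) ≈ 9.013e-07.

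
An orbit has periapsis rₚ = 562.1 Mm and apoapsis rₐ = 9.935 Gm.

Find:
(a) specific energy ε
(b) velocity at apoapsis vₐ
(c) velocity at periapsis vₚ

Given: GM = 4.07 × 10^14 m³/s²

Convert to SI: rₚ = 562.1 Mm = 5.621e+08 m; rₐ = 9.935 Gm = 9.935e+09 m.
(a) With a = (rₚ + rₐ)/2 = 5.24855e+09 m, ε = −GM/(2a) = −4.07e+14/(2 · 5.24855e+09) J/kg ≈ -3.877e+04 J/kg
(b) With a = (rₚ + rₐ)/2 = 5.24855e+09 m, vₐ = √(GM (2/rₐ − 1/a)) = √(4.07e+14 · (2/9.935e+09 − 1/5.24855e+09)) m/s ≈ 66.24 m/s
(c) With a = (rₚ + rₐ)/2 = 5.24855e+09 m, vₚ = √(GM (2/rₚ − 1/a)) = √(4.07e+14 · (2/5.621e+08 − 1/5.24855e+09)) m/s ≈ 1171 m/s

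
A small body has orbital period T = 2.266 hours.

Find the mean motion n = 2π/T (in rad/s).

Convert to SI: T = 2.266 hours = 8157.6 s.
n = 2π / T.
n = 2π / 8157.6 s ≈ 0.0007702 rad/s.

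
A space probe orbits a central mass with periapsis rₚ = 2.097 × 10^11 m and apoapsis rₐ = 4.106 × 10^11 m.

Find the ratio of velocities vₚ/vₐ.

Conservation of angular momentum gives rₚvₚ = rₐvₐ, so vₚ/vₐ = rₐ/rₚ.
vₚ/vₐ = 4.106e+11 / 2.097e+11 ≈ 1.958.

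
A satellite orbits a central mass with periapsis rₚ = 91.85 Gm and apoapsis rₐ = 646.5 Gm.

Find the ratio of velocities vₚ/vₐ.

Convert to SI: rₚ = 91.85 Gm = 9.185e+10 m; rₐ = 646.5 Gm = 6.465e+11 m.
Conservation of angular momentum gives rₚvₚ = rₐvₐ, so vₚ/vₐ = rₐ/rₚ.
vₚ/vₐ = 6.465e+11 / 9.185e+10 ≈ 7.039.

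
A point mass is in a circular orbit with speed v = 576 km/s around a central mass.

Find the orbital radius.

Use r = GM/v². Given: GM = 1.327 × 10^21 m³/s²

Convert to SI: v = 576 km/s = 576000 m/s.
For a circular orbit, v² = GM / r, so r = GM / v².
r = 1.327e+21 / (576000)² m ≈ 4e+09 m = 4 Gm.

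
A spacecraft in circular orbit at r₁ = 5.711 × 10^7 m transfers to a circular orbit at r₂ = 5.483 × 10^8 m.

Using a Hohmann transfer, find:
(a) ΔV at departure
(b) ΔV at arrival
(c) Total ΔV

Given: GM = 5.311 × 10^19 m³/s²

Transfer semi-major axis: a_t = (r₁ + r₂)/2 = (5.711e+07 + 5.483e+08)/2 = 3.02705e+08 m.
Circular speeds: v₁ = √(GM/r₁) = 964344 m/s, v₂ = √(GM/r₂) = 311228 m/s.
Transfer speeds (vis-viva v² = GM(2/r − 1/a_t)): v₁ᵗ = 1.29787e+06 m/s, v₂ᵗ = 135184 m/s.
(a) ΔV₁ = |v₁ᵗ − v₁| ≈ 3.335e+05 m/s = 333.5 km/s.
(b) ΔV₂ = |v₂ − v₂ᵗ| ≈ 1.76e+05 m/s = 176 km/s.
(c) ΔV_total = ΔV₁ + ΔV₂ ≈ 5.096e+05 m/s = 509.6 km/s.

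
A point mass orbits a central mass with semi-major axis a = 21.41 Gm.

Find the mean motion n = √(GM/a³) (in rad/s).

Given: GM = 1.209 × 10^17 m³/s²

Convert to SI: a = 21.41 Gm = 2.141e+10 m.
n = √(GM / a³).
n = √(1.209e+17 / (2.141e+10)³) rad/s ≈ 1.11e-07 rad/s.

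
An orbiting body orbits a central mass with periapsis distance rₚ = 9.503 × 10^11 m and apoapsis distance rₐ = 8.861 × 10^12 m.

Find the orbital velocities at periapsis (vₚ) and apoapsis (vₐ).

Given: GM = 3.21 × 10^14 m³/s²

Use the vis-viva equation v² = GM(2/r − 1/a) with a = (rₚ + rₐ)/2 = (9.503e+11 + 8.861e+12)/2 = 4.90565e+12 m.
vₚ = √(GM · (2/rₚ − 1/a)) = √(3.21e+14 · (2/9.503e+11 − 1/4.90565e+12)) m/s ≈ 24.7 m/s = 24.7 m/s.
vₐ = √(GM · (2/rₐ − 1/a)) = √(3.21e+14 · (2/8.861e+12 − 1/4.90565e+12)) m/s ≈ 2.649 m/s = 2.649 m/s.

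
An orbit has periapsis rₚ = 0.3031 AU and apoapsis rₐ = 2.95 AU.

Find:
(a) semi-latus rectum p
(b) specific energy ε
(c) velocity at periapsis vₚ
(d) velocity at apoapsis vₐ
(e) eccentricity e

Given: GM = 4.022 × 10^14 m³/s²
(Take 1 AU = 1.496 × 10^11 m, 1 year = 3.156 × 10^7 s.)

Convert to SI: rₚ = 0.3031 AU = 4.53438e+10 m; rₐ = 2.95 AU = 4.4132e+11 m.
(a) From a = (rₚ + rₐ)/2 = 2.43332e+11 m and e = (rₐ − rₚ)/(rₐ + rₚ) = 0.813655, p = a(1 − e²) = 2.43332e+11 · (1 − (0.813655)²) ≈ 8.224e+10 m
(b) With a = (rₚ + rₐ)/2 = 2.43332e+11 m, ε = −GM/(2a) = −4.022e+14/(2 · 2.43332e+11) J/kg ≈ -826.4 J/kg
(c) With a = (rₚ + rₐ)/2 = 2.43332e+11 m, vₚ = √(GM (2/rₚ − 1/a)) = √(4.022e+14 · (2/4.53438e+10 − 1/2.43332e+11)) m/s ≈ 126.8 m/s
(d) With a = (rₚ + rₐ)/2 = 2.43332e+11 m, vₐ = √(GM (2/rₐ − 1/a)) = √(4.022e+14 · (2/4.4132e+11 − 1/2.43332e+11)) m/s ≈ 13.03 m/s
(e) e = (rₐ − rₚ)/(rₐ + rₚ) = (4.4132e+11 − 4.53438e+10)/(4.4132e+11 + 4.53438e+10) ≈ 0.8137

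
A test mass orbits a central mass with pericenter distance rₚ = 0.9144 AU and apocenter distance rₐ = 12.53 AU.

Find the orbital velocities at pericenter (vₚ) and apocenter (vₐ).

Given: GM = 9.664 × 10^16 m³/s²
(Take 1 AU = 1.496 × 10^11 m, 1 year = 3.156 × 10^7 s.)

Convert to SI: rₚ = 0.9144 AU = 1.36794e+11 m; rₐ = 12.53 AU = 1.87449e+12 m.
Use the vis-viva equation v² = GM(2/r − 1/a) with a = (rₚ + rₐ)/2 = (1.36794e+11 + 1.87449e+12)/2 = 1.00564e+12 m.
vₚ = √(GM · (2/rₚ − 1/a)) = √(9.664e+16 · (2/1.36794e+11 − 1/1.00564e+12)) m/s ≈ 1148 m/s = 0.2421 AU/year.
vₐ = √(GM · (2/rₐ − 1/a)) = √(9.664e+16 · (2/1.87449e+12 − 1/1.00564e+12)) m/s ≈ 83.74 m/s = 0.01767 AU/year.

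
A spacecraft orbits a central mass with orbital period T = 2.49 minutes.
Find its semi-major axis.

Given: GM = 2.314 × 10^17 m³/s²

Convert to SI: T = 2.49 minutes = 149.4 s.
Invert Kepler's third law: a = (GM · T² / (4π²))^(1/3).
Substituting T = 149.4 s and GM = 2.314e+17 m³/s²:
a = (2.314e+17 · (149.4)² / (4π²))^(1/3) m
a ≈ 5.077e+06 m = 5.077 × 10^6 m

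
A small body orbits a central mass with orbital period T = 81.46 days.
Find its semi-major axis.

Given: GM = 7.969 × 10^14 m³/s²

Convert to SI: T = 81.46 days = 7.03814e+06 s.
Invert Kepler's third law: a = (GM · T² / (4π²))^(1/3).
Substituting T = 7.03814e+06 s and GM = 7.969e+14 m³/s²:
a = (7.969e+14 · (7.03814e+06)² / (4π²))^(1/3) m
a ≈ 1e+09 m = 1000 Mm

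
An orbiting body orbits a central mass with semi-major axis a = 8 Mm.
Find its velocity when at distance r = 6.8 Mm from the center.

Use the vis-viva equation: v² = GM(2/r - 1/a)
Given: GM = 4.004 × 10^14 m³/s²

Convert to SI: a = 8 Mm = 8e+06 m; r = 6.8 Mm = 6.8e+06 m.
Vis-viva: v = √(GM · (2/r − 1/a)).
2/r − 1/a = 2/6.8e+06 − 1/8e+06 = 1.69118e-07 m⁻¹.
v = √(4.004e+14 · 1.69118e-07) m/s ≈ 8229 m/s = 8.229 km/s.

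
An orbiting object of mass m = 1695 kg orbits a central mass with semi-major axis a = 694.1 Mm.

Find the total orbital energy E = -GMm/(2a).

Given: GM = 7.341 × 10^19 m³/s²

Convert to SI: a = 694.1 Mm = 6.941e+08 m.
E = −GMm / (2a).
E = −7.341e+19 · 1695 / (2 · 6.941e+08) J ≈ -8.963e+13 J = -89.63 TJ.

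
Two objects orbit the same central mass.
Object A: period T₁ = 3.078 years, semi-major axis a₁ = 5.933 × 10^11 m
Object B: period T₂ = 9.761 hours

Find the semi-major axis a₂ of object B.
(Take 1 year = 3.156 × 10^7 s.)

Convert to SI: T₁ = 3.078 years = 9.71417e+07 s; T₂ = 9.761 hours = 35139.6 s.
Kepler's third law: (T₁/T₂)² = (a₁/a₂)³ ⇒ a₂ = a₁ · (T₂/T₁)^(2/3).
T₂/T₁ = 35139.6 / 9.71417e+07 = 0.000361736.
a₂ = 5.933e+11 · (0.000361736)^(2/3) m ≈ 3.012e+09 m = 3.012 × 10^9 m.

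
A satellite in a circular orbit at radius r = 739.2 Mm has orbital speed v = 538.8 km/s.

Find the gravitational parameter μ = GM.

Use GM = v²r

Convert to SI: r = 739.2 Mm = 7.392e+08 m; v = 538.8 km/s = 538800 m/s.
For a circular orbit v² = GM/r, so GM = v² · r.
GM = (538800)² · 7.392e+08 m³/s² ≈ 2.146e+20 m³/s² = 2.146 × 10^20 m³/s².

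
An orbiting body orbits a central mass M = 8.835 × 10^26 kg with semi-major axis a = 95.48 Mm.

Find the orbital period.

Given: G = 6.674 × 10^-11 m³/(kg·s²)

Convert to SI: a = 95.48 Mm = 9.548e+07 m.
GM = G · M = 6.674e-11 · 8.835e+26 = 5.89648e+16 m³/s².
Kepler's third law: T = 2π √(a³ / GM).
Substituting a = 9.548e+07 m and GM = 5.89648e+16 m³/s²:
T = 2π √((9.548e+07)³ / 5.89648e+16) s
T ≈ 2.414e+04 s = 6.706 hours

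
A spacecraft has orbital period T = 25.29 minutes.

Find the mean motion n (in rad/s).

Convert to SI: T = 25.29 minutes = 1517.4 s.
n = 2π / T.
n = 2π / 1517.4 s ≈ 0.004141 rad/s.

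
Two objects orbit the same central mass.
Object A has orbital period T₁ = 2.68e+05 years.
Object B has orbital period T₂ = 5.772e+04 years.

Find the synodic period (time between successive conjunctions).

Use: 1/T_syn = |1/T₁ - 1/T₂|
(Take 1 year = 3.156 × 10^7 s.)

Convert to SI: T₁ = 2.68e+05 years = 8.45808e+12 s; T₂ = 5.772e+04 years = 1.82164e+12 s.
T_syn = |T₁ · T₂ / (T₁ − T₂)|.
T_syn = |8.45808e+12 · 1.82164e+12 / (8.45808e+12 − 1.82164e+12)| s ≈ 2.322e+12 s = 7.356e+04 years.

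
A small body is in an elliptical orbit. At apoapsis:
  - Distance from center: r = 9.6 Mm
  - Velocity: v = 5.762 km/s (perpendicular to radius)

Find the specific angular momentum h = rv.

Convert to SI: r = 9.6 Mm = 9.6e+06 m; v = 5.762 km/s = 5762 m/s.
With v perpendicular to r, h = r · v.
h = 9.6e+06 · 5762 m²/s ≈ 5.532e+10 m²/s.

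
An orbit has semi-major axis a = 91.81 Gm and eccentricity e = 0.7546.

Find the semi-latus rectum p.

Convert to SI: a = 91.81 Gm = 9.181e+10 m.
p = a (1 − e²).
p = 9.181e+10 · (1 − (0.7546)²) = 9.181e+10 · 0.430579 ≈ 3.953e+10 m = 39.53 Gm.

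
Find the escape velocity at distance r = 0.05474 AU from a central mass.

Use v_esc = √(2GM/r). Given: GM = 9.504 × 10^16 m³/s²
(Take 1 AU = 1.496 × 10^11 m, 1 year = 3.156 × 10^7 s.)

Convert to SI: r = 0.05474 AU = 8.1891e+09 m.
Escape velocity comes from setting total energy to zero: ½v² − GM/r = 0 ⇒ v_esc = √(2GM / r).
v_esc = √(2 · 9.504e+16 / 8.1891e+09) m/s ≈ 4818 m/s = 1.016 AU/year.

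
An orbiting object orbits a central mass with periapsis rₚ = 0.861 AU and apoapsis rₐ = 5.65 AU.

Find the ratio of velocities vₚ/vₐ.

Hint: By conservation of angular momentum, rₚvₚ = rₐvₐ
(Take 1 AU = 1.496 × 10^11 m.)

Convert to SI: rₚ = 0.861 AU = 1.28806e+11 m; rₐ = 5.65 AU = 8.4524e+11 m.
Conservation of angular momentum gives rₚvₚ = rₐvₐ, so vₚ/vₐ = rₐ/rₚ.
vₚ/vₐ = 8.4524e+11 / 1.28806e+11 ≈ 6.562.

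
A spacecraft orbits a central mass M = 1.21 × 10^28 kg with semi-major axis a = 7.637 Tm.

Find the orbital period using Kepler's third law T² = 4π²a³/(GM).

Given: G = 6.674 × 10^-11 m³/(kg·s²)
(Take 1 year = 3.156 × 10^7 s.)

Convert to SI: a = 7.637 Tm = 7.637e+12 m.
GM = G · M = 6.674e-11 · 1.21e+28 = 8.07554e+17 m³/s².
Kepler's third law: T = 2π √(a³ / GM).
Substituting a = 7.637e+12 m and GM = 8.07554e+17 m³/s²:
T = 2π √((7.637e+12)³ / 8.07554e+17) s
T ≈ 1.476e+11 s = 4676 years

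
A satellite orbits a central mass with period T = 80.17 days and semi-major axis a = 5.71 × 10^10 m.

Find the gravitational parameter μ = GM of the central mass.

Convert to SI: T = 80.17 days = 6.92669e+06 s.
GM = 4π² · a³ / T².
GM = 4π² · (5.71e+10)³ / (6.92669e+06)² m³/s² ≈ 1.532e+20 m³/s² = 1.532 × 10^20 m³/s².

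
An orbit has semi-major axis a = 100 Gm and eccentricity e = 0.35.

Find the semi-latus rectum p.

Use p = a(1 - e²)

Convert to SI: a = 100 Gm = 1e+11 m.
p = a (1 − e²).
p = 1e+11 · (1 − (0.35)²) = 1e+11 · 0.8775 ≈ 8.775e+10 m = 87.75 Gm.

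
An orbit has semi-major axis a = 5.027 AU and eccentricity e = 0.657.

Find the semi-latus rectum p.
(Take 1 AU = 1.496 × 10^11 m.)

Convert to SI: a = 5.027 AU = 7.52039e+11 m.
p = a (1 − e²).
p = 7.52039e+11 · (1 − (0.657)²) = 7.52039e+11 · 0.568351 ≈ 4.274e+11 m = 2.857 AU.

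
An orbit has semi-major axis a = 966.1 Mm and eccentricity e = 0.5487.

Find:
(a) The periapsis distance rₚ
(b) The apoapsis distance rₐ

Convert to SI: a = 966.1 Mm = 9.661e+08 m.
(a) rₚ = a(1 − e) = 9.661e+08 · (1 − 0.5487) = 9.661e+08 · 0.4513 ≈ 4.36e+08 m = 436 Mm.
(b) rₐ = a(1 + e) = 9.661e+08 · (1 + 0.5487) = 9.661e+08 · 1.5487 ≈ 1.496e+09 m = 1.496 Gm.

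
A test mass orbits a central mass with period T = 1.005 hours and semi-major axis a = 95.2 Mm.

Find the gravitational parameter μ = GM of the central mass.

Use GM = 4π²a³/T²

Convert to SI: T = 1.005 hours = 3618 s; a = 95.2 Mm = 9.52e+07 m.
GM = 4π² · a³ / T².
GM = 4π² · (9.52e+07)³ / (3618)² m³/s² ≈ 2.602e+18 m³/s² = 2.602 × 10^18 m³/s².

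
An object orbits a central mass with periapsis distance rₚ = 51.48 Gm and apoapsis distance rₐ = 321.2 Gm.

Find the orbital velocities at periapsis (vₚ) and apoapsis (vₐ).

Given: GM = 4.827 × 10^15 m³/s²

Convert to SI: rₚ = 51.48 Gm = 5.148e+10 m; rₐ = 321.2 Gm = 3.212e+11 m.
Use the vis-viva equation v² = GM(2/r − 1/a) with a = (rₚ + rₐ)/2 = (5.148e+10 + 3.212e+11)/2 = 1.8634e+11 m.
vₚ = √(GM · (2/rₚ − 1/a)) = √(4.827e+15 · (2/5.148e+10 − 1/1.8634e+11)) m/s ≈ 402 m/s = 402 m/s.
vₐ = √(GM · (2/rₐ − 1/a)) = √(4.827e+15 · (2/3.212e+11 − 1/1.8634e+11)) m/s ≈ 64.43 m/s = 64.43 m/s.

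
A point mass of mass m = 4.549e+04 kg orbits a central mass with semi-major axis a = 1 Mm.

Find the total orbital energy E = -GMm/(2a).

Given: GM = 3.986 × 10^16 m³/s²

Convert to SI: a = 1 Mm = 1e+06 m.
E = −GMm / (2a).
E = −3.986e+16 · 4.549e+04 / (2 · 1e+06) J ≈ -9.066e+14 J = -906.6 TJ.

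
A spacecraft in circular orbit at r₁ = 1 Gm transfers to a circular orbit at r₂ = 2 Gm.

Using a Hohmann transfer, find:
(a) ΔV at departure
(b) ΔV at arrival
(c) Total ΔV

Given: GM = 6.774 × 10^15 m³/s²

Convert to SI: r₁ = 1 Gm = 1e+09 m; r₂ = 2 Gm = 2e+09 m.
Transfer semi-major axis: a_t = (r₁ + r₂)/2 = (1e+09 + 2e+09)/2 = 1.5e+09 m.
Circular speeds: v₁ = √(GM/r₁) = 2602.69 m/s, v₂ = √(GM/r₂) = 1840.38 m/s.
Transfer speeds (vis-viva v² = GM(2/r − 1/a_t)): v₁ᵗ = 3005.33 m/s, v₂ᵗ = 1502.66 m/s.
(a) ΔV₁ = |v₁ᵗ − v₁| ≈ 402.6 m/s = 402.6 m/s.
(b) ΔV₂ = |v₂ − v₂ᵗ| ≈ 337.7 m/s = 337.7 m/s.
(c) ΔV_total = ΔV₁ + ΔV₂ ≈ 740.4 m/s = 740.4 m/s.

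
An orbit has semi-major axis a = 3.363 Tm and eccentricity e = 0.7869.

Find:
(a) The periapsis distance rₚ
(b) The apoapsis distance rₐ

Convert to SI: a = 3.363 Tm = 3.363e+12 m.
(a) rₚ = a(1 − e) = 3.363e+12 · (1 − 0.7869) = 3.363e+12 · 0.2131 ≈ 7.167e+11 m = 716.7 Gm.
(b) rₐ = a(1 + e) = 3.363e+12 · (1 + 0.7869) = 3.363e+12 · 1.7869 ≈ 6.009e+12 m = 6.009 Tm.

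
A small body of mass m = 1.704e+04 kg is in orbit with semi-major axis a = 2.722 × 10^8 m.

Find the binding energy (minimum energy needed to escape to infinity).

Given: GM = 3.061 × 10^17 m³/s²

Total orbital energy is E = −GMm/(2a); binding energy is E_bind = −E = GMm/(2a).
E_bind = 3.061e+17 · 1.704e+04 / (2 · 2.722e+08) J ≈ 9.581e+12 J = 9.581 TJ.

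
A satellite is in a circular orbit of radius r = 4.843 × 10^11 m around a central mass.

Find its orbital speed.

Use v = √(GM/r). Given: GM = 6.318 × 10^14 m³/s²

For a circular orbit, gravity supplies the centripetal force, so v = √(GM / r).
v = √(6.318e+14 / 4.843e+11) m/s ≈ 36.12 m/s = 36.12 m/s.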